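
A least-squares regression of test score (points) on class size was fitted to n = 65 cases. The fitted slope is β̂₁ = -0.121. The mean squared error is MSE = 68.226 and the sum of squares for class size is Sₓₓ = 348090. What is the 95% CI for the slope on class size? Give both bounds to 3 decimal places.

(-0.149, -0.093)

SE(β̂₁) = √(MSE/Sₓₓ) = √(68.226/348090) = 0.014.
df = n − 2 = 63.
t* = t_{0.025, 63} = 1.998341.
Margin = t* × SE = 1.998341 × 0.014 = 0.02798.
CI: -0.121 ± 0.02798 → (-0.149, -0.093).
With 95% confidence, each one-unit increase in class size is associated with a change of between -0.149 and -0.093 points in test score.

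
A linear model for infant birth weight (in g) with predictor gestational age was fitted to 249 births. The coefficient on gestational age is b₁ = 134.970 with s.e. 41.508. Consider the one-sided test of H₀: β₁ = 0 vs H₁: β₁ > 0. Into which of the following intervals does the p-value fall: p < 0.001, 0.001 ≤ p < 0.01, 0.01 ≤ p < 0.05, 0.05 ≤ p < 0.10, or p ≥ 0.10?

t = 134.970 / 41.508 = 3.252.
df = n − 2 = 249 − 2 = 247.
One-sided p = P(T_{247} > t) ≈ 0.0007.
So p < 0.001.

p < 0.001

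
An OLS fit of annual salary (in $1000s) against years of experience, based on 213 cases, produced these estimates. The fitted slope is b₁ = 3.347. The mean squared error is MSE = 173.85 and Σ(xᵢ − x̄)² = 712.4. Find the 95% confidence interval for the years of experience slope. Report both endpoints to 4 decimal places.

SE(b₁) = √(MSE/Sₓₓ) = √(173.85/712.4) = 0.493998.
df = n − 2 = 211.
t* = t_{0.025, 211} = 1.971271.
Margin = t* × SE = 1.971271 × 0.493998 = 0.973804.
CI: 3.347 ± 0.973804 → (2.3732, 4.3208).
With 95% confidence, each one-unit increase in years of experience is associated with a change of between 2.3732 and 4.3208 $1000s in annual salary.

(2.3732, 4.3208)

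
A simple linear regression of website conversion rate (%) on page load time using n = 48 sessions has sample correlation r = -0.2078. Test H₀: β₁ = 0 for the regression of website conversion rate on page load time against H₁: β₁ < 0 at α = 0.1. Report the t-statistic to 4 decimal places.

t = r·√(n − 2)/√(1 − r²) = -0.2078·√46/√0.956819 = -1.4408.
df = n − 2 = 46.
One-sided p ≈ 0.0782, which is < 0.1, so reject H₀.
There is evidence of a linear association between page load time and website conversion rate.

t = -1.4408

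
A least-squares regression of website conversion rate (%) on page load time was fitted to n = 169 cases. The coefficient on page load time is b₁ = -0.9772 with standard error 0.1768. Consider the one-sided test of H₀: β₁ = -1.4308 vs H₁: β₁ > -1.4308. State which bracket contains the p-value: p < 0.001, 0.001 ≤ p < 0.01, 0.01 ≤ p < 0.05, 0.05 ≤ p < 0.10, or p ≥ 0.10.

t = (-0.9772 − (-1.4308)) / 0.1768 = 2.566.
df = n − 2 = 169 − 2 = 167.
One-sided p = P(T_{167} > t) ≈ 0.0056.
So 0.001 ≤ p < 0.01.

0.001 ≤ p < 0.01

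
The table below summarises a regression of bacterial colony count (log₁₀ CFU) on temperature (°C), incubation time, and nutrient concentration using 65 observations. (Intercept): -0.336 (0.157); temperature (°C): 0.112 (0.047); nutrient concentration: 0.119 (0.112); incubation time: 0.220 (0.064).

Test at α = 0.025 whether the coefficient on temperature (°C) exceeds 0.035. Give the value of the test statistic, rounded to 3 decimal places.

t = 1.638

Read off: b = 0.112, SE = 0.047 for temperature (°C).
H₀: β₁ = 0.035 vs H₁: β₁ > 0.035.
t = (0.112 − 0.035) / 0.047 = 1.638.
df = n − k − 1 = 65 − 3 − 1 = 61.
One-sided p ≈ 0.0533, which is ≥ 0.025, so fail to reject H₀.
The data do not give significant evidence that the true slope on temperature (°C) exceeds 0.035 log₁₀ CFU per unit, holding the other predictors fixed.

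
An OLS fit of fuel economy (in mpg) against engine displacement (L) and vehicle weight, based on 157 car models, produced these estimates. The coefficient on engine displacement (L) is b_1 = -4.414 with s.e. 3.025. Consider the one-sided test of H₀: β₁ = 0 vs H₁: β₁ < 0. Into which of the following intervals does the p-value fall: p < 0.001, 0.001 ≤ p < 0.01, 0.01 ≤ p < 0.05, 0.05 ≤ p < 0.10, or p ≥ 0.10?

0.05 ≤ p < 0.10

t = -4.414 / 3.025 = -1.459.
df = n − k − 1 = 157 − 2 − 1 = 154.
One-sided p = P(T_{154} < t) ≈ 0.0733.
So 0.05 ≤ p < 0.10.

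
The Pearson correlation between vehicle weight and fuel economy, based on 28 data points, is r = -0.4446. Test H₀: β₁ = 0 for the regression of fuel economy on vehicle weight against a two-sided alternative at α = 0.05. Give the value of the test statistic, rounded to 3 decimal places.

t = r·√(n − 2)/√(1 − r²) = -0.4446·√26/√0.802331 = -2.531.
df = n − 2 = 26.
Two-sided p ≈ 0.0178, which is < 0.05, so reject H₀.
There is evidence of a linear association between vehicle weight and fuel economy.

t = -2.531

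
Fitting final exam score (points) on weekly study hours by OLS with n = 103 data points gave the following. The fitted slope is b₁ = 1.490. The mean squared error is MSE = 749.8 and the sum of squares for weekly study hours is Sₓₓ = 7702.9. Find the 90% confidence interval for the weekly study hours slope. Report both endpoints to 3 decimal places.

(0.972, 2.008)

SE(b₁) = √(MSE/Sₓₓ) = √(749.8/7702.9) = 0.311994.
df = n − 2 = 101.
t* = t_{0.05, 101} = 1.660081.
Margin = t* × SE = 1.660081 × 0.311994 = 0.51793.
CI: 1.490 ± 0.51793 → (0.972, 2.008).
With 90% confidence, each one-unit increase in weekly study hours is associated with a change of between 0.972 and 2.008 points in final exam score.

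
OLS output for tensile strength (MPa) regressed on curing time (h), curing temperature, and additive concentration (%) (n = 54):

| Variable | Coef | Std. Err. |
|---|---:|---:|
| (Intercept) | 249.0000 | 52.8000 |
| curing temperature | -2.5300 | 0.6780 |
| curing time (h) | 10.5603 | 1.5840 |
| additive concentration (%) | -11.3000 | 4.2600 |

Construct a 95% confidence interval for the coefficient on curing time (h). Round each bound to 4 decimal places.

Read off: b = 10.5603, SE = 1.5840 for curing time (h).
df = n − k − 1 = 54 − 3 − 1 = 50.
t* = t_{0.025, 50} = 2.008559.
Margin = t* × SE = 2.008559 × 1.5840 = 3.181558.
CI: 10.5603 ± 3.181558 → (7.3787, 13.7419).

(7.3787, 13.7419)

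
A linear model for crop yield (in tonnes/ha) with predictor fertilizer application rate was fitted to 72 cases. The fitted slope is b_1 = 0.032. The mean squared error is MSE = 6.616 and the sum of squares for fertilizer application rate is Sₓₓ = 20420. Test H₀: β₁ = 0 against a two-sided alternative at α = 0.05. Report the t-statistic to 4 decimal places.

t = 1.7778

SE(b_1) = √(MSE/Sₓₓ) = √(6.616/20420) = 0.0179999.
t = 0.032 / 0.0179999 = 1.7778.
df = n − 2 = 70.
Two-sided p ≈ 0.0798, which is ≥ 0.05, so fail to reject H₀.
The data do not give significant evidence of an association between fertilizer application rate and crop yield.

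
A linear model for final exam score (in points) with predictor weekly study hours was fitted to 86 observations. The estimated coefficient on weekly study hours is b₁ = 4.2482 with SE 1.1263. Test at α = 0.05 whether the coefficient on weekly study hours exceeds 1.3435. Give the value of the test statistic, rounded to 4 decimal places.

H₀: β₁ = 1.3435 vs H₁: β₁ > 1.3435.
t = (b₁ − β₁⁰)/SE = (4.2482 − 1.3435) / 1.1263 = 2.5790.
df = n − 2 = 86 − 2 = 84.
One-sided p ≈ 0.0058, which is < 0.05, so reject H₀.
There is evidence that the true slope on weekly study hours exceeds 1.3435 points per unit.

t = 2.5790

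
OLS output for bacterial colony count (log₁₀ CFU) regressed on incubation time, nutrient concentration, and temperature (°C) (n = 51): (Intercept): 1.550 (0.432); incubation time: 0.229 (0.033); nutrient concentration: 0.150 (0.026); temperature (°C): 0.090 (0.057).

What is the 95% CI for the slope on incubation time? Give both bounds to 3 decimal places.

Read off: b = 0.229, SE = 0.033 for incubation time.
df = n − k − 1 = 51 − 3 − 1 = 47.
t* = t_{0.025, 47} = 2.011741.
Margin = t* × SE = 2.011741 × 0.033 = 0.06639.
CI: 0.229 ± 0.06639 → (0.163, 0.295).

(0.163, 0.295)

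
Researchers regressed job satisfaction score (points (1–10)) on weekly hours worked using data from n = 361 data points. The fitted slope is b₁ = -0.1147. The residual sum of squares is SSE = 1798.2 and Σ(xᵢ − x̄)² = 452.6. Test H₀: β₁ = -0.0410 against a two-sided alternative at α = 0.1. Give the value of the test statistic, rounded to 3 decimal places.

MSE = SSE/(n − 2) = 1798.2/359 = 5.00891.
SE(b₁) = √(MSE/Sₓₓ) = √(5.00891/452.6) = 0.1052.
t = (-0.1147 − (-0.0410)) / 0.1052 = -0.701.
df = n − 2 = 359.
Two-sided p ≈ 0.4840, which is ≥ 0.1, so fail to reject H₀.
The data are consistent with a true slope of -0.0410 points (1–10) per unit of weekly hours worked.

t = -0.701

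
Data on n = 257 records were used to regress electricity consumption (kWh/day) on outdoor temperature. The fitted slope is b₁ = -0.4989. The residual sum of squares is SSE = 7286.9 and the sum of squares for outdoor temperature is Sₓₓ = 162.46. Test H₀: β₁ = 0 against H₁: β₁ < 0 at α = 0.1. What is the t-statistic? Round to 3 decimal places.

t = -1.190

MSE = SSE/(n − 2) = 7286.9/255 = 28.5761.
SE(b₁) = √(MSE/Sₓₓ) = √(28.5761/162.46) = 0.4194.
t = -0.4989 / 0.4194 = -1.190.
df = n − 2 = 255.
One-sided p ≈ 0.1177, which is ≥ 0.1, so fail to reject H₀.
The data do not give significant evidence that the true slope on outdoor temperature is negative.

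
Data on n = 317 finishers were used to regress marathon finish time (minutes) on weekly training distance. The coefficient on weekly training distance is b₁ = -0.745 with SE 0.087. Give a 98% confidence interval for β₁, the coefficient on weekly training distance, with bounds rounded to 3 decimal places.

(-0.948, -0.542)

df = n − 2 = 317 − 2 = 315.
t* = t_{0.01, 315} = 2.338244.
Margin = t* × SE = 2.338244 × 0.087 = 0.20343.
CI: -0.745 ± 0.20343 → (-0.948, -0.542).
With 98% confidence, each one-unit increase in weekly training distance is associated with a change of between -0.948 and -0.542 minutes in marathon finish time.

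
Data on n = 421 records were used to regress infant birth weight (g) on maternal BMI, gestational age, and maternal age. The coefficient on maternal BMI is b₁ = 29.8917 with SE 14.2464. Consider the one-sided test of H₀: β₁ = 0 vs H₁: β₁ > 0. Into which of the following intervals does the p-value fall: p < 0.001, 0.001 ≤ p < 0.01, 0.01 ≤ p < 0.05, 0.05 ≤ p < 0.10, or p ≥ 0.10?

0.01 ≤ p < 0.05

t = 29.8917 / 14.2464 = 2.098.
df = n − k − 1 = 421 − 3 − 1 = 417.
One-sided p = P(T_{417} > t) ≈ 0.0182.
So 0.01 ≤ p < 0.05.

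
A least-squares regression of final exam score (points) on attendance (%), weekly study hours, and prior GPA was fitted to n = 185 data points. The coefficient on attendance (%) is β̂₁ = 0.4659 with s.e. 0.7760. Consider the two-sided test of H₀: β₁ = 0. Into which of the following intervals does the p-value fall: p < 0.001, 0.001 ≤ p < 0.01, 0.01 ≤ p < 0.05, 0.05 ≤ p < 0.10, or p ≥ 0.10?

t = 0.4659 / 0.7760 = 0.600.
df = n − k − 1 = 185 − 3 − 1 = 181.
Two-sided p = 2·P(T_{181} > |t|) ≈ 0.5490.
So p ≥ 0.10.

p ≥ 0.10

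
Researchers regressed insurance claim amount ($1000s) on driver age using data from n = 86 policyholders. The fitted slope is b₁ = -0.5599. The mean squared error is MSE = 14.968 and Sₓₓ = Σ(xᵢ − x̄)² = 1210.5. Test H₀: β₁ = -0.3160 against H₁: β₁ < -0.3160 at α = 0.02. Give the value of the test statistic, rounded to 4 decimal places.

t = -2.1934

SE(b₁) = √(MSE/Sₓₓ) = √(14.968/1210.5) = 0.111199.
t = (-0.5599 − (-0.3160)) / 0.111199 = -2.1934.
df = n − 2 = 84.
One-sided p ≈ 0.0155, which is < 0.02, so reject H₀.
There is evidence that the true slope on driver age is below -0.3160 $1000s per unit.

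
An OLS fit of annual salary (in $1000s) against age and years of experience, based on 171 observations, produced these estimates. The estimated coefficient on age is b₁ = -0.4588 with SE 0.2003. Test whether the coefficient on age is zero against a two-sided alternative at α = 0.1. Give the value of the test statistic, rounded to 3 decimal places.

H₀: β₁ = 0 vs H₁: β₁ ≠ 0.
t = (b₁ − β₁⁰)/SE = -0.4588 / 0.2003 = -2.291.
df = n − k − 1 = 171 − 2 − 1 = 168.
Two-sided p ≈ 0.0232, which is < 0.1, so reject H₀.
There is evidence that age is associated with annual salary, holding the other predictors fixed.

t = -2.291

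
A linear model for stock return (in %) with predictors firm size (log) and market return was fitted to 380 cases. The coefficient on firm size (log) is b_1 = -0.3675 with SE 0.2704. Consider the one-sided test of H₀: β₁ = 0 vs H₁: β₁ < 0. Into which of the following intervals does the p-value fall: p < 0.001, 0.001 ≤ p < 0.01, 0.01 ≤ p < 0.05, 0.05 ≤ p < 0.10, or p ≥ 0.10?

t = -0.3675 / 0.2704 = -1.359.
df = n − k − 1 = 380 − 2 − 1 = 377.
One-sided p = P(T_{377} < t) ≈ 0.0875.
So 0.05 ≤ p < 0.10.

0.05 ≤ p < 0.10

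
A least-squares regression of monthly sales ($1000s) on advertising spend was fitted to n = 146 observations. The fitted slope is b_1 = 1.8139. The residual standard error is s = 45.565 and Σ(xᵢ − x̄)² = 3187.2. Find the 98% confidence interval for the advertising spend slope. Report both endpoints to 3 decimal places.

SE(b_1) = s/√Sₓₓ = 45.565/√3187.2 = 0.807099.
df = n − 2 = 144.
t* = t_{0.01, 144} = 2.352522.
Margin = t* × SE = 2.352522 × 0.807099 = 1.89872.
CI: 1.8139 ± 1.89872 → (-0.085, 3.713).
With 98% confidence, each one-unit increase in advertising spend is associated with a change of between -0.085 and 3.713 $1000s in monthly sales.

(-0.085, 3.713)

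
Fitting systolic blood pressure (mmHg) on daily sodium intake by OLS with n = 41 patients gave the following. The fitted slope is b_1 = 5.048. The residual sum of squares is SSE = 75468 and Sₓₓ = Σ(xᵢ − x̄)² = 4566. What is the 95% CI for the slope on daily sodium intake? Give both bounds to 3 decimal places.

MSE = SSE/(n − 2) = 75468/39 = 1935.08.
SE(b_1) = √(MSE/Sₓₓ) = √(1935.08/4566) = 0.651.
df = n − 2 = 39.
t* = t_{0.025, 39} = 2.022691.
Margin = t* × SE = 2.022691 × 0.651 = 1.31677.
CI: 5.048 ± 1.31677 → (3.731, 6.365).
With 95% confidence, each one-unit increase in daily sodium intake is associated with a change of between 3.731 and 6.365 mmHg in systolic blood pressure.

(3.731, 6.365)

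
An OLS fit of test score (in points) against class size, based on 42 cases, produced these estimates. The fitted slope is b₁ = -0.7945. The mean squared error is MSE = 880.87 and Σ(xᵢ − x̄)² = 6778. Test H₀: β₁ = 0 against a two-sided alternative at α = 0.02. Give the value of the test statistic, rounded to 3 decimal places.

SE(b₁) = √(MSE/Sₓₓ) = √(880.87/6778) = 0.3605.
t = -0.7945 / 0.3605 = -2.204.
df = n − 2 = 40.
Two-sided p ≈ 0.0334, which is ≥ 0.02, so fail to reject H₀.
The data do not give significant evidence of an association between class size and test score.

t = -2.204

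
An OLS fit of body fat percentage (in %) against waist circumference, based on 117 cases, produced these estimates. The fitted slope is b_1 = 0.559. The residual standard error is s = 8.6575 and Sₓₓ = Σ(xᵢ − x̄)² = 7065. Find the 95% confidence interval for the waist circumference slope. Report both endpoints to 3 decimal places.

SE(b_1) = s/√Sₓₓ = 8.6575/√7065 = 0.103.
df = n − 2 = 115.
t* = t_{0.025, 115} = 1.980808.
Margin = t* × SE = 1.980808 × 0.103 = 0.20402.
CI: 0.559 ± 0.20402 → (0.355, 0.763).
With 95% confidence, each one-unit increase in waist circumference is associated with a change of between 0.355 and 0.763 % in body fat percentage.

(0.355, 0.763)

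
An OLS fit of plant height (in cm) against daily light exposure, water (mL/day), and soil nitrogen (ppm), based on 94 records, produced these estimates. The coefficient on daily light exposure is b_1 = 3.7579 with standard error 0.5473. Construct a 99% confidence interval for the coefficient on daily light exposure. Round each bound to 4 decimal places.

(2.3176, 5.1982)

df = n − k − 1 = 94 − 3 − 1 = 90.
t* = t_{0.005, 90} = 2.631565.
Margin = t* × SE = 2.631565 × 0.5473 = 1.440256.
CI: 3.7579 ± 1.440256 → (2.3176, 5.1982).
With 99% confidence, each one-unit increase in daily light exposure is associated with a change of between 2.3176 and 5.1982 cm in plant height, holding the other predictors fixed.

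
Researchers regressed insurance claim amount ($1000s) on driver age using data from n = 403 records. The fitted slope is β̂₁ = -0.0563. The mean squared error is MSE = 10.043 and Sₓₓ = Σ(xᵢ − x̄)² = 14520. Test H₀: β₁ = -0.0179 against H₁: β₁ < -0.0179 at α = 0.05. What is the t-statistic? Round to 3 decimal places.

t = -1.460

SE(β̂₁) = √(MSE/Sₓₓ) = √(10.043/14520) = 0.0262996.
t = (-0.0563 − (-0.0179)) / 0.0262996 = -1.460.
df = n − 2 = 401.
One-sided p ≈ 0.0725, which is ≥ 0.05, so fail to reject H₀.
The data do not give significant evidence that the true slope on driver age is below -0.0179 $1000s per unit.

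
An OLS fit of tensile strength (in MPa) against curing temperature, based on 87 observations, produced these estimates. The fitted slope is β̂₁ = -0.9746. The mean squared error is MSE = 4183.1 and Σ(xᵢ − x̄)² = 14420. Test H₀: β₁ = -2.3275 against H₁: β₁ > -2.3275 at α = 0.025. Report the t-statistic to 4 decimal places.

t = 2.5119

SE(β̂₁) = √(MSE/Sₓₓ) = √(4183.1/14420) = 0.5386.
t = (-0.9746 − (-2.3275)) / 0.5386 = 2.5119.
df = n − 2 = 85.
One-sided p ≈ 0.0069, which is < 0.025, so reject H₀.
There is evidence that the true slope on curing temperature exceeds -2.3275 MPa per unit.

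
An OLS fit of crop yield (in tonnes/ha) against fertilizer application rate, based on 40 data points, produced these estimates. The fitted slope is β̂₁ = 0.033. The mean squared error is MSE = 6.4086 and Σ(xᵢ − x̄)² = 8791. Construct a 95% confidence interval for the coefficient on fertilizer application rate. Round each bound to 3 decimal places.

SE(β̂₁) = √(MSE/Sₓₓ) = √(6.4086/8791) = 0.0269999.
df = n − 2 = 38.
t* = t_{0.025, 38} = 2.024394.
Margin = t* × SE = 2.024394 × 0.0269999 = 0.05466.
CI: 0.033 ± 0.05466 → (-0.022, 0.088).
With 95% confidence, each one-unit increase in fertilizer application rate is associated with a change of between -0.022 and 0.088 tonnes/ha in crop yield.

(-0.022, 0.088)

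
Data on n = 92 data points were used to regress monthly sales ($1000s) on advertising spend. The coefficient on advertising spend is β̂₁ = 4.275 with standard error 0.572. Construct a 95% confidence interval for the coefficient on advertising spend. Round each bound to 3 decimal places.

df = n − 2 = 92 − 2 = 90.
t* = t_{0.025, 90} = 1.986675.
Margin = t* × SE = 1.986675 × 0.572 = 1.13638.
CI: 4.275 ± 1.13638 → (3.139, 5.411).
With 95% confidence, each one-unit increase in advertising spend is associated with a change of between 3.139 and 5.411 $1000s in monthly sales.

(3.139, 5.411)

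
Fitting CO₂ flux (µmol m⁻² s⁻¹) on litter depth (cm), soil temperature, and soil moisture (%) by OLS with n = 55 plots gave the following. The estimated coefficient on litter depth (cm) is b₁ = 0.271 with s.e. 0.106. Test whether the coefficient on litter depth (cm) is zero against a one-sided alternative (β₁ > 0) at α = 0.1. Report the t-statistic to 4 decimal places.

t = 2.5566

H₀: β₁ = 0 vs H₁: β₁ > 0.
t = (b₁ − β₁⁰)/SE = 0.271 / 0.106 = 2.5566.
df = n − k − 1 = 55 − 3 − 1 = 51.
One-sided p ≈ 0.0068, which is < 0.1, so reject H₀.
There is evidence that the true slope on litter depth (cm) is positive, holding the other predictors fixed.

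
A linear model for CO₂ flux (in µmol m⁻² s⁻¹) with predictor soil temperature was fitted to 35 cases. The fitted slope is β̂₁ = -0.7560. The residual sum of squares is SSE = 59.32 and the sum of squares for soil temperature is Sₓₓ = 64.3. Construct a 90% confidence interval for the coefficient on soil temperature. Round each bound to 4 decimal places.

(-1.0390, -0.4730)

MSE = SSE/(n − 2) = 59.32/33 = 1.79758.
SE(β̂₁) = √(MSE/Sₓₓ) = √(1.79758/64.3) = 0.167201.
df = n − 2 = 33.
t* = t_{0.05, 33} = 1.69236.
Margin = t* × SE = 1.69236 × 0.167201 = 0.282964.
CI: -0.7560 ± 0.282964 → (-1.0390, -0.4730).
With 90% confidence, each one-unit increase in soil temperature is associated with a change of between -1.0390 and -0.4730 µmol m⁻² s⁻¹ in CO₂ flux.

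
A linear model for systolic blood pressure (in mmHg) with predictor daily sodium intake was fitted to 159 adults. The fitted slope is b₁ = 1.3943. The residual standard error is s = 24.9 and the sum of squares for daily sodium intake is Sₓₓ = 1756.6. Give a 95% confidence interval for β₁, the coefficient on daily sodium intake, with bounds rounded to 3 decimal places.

SE(b₁) = s/√Sₓₓ = 24.9/√1756.6 = 0.594105.
df = n − 2 = 157.
t* = t_{0.025, 157} = 1.975189.
Margin = t* × SE = 1.975189 × 0.594105 = 1.17347.
CI: 1.3943 ± 1.17347 → (0.221, 2.568).
With 95% confidence, each one-unit increase in daily sodium intake is associated with a change of between 0.221 and 2.568 mmHg in systolic blood pressure.

(0.221, 2.568)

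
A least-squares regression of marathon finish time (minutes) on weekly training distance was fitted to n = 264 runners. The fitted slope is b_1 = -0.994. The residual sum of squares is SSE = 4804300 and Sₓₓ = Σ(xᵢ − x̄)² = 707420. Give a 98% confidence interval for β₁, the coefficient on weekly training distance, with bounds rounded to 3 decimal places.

MSE = SSE/(n − 2) = 4804300/262 = 18337.
SE(b_1) = √(MSE/Sₓₓ) = √(18337/707420) = 0.161.
df = n − 2 = 262.
t* = t_{0.01, 262} = 2.340665.
Margin = t* × SE = 2.340665 × 0.161 = 0.37685.
CI: -0.994 ± 0.37685 → (-1.371, -0.617).
With 98% confidence, each one-unit increase in weekly training distance is associated with a change of between -1.371 and -0.617 minutes in marathon finish time.

(-1.371, -0.617)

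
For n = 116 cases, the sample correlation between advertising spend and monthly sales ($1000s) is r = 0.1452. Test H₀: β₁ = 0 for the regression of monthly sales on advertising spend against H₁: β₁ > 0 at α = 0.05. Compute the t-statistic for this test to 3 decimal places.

t = 1.567

t = r·√(n − 2)/√(1 − r²) = 0.1452·√114/√0.978917 = 1.567.
df = n − 2 = 114.
One-sided p ≈ 0.0600, which is ≥ 0.05, so fail to reject H₀.
The data do not give significant evidence of a linear association between advertising spend and monthly sales.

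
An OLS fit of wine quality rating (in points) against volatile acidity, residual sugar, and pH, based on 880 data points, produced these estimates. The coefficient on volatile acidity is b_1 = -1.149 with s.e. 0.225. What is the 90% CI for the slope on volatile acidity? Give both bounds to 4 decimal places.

df = n − k − 1 = 880 − 3 − 1 = 876.
t* = t_{0.05, 876} = 1.646595.
Margin = t* × SE = 1.646595 × 0.225 = 0.370484.
CI: -1.149 ± 0.370484 → (-1.5195, -0.7785).
With 90% confidence, each one-unit increase in volatile acidity is associated with a change of between -1.5195 and -0.7785 points in wine quality rating, holding the other predictors fixed.

(-1.5195, -0.7785)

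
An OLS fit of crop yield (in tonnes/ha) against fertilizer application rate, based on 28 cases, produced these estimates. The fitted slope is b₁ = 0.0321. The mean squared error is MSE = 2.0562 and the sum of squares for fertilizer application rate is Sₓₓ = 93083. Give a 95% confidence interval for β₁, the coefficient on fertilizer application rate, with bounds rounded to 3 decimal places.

SE(b₁) = √(MSE/Sₓₓ) = √(2.0562/93083) = 0.0047.
df = n − 2 = 26.
t* = t_{0.025, 26} = 2.055529.
Margin = t* × SE = 2.055529 × 0.0047 = 0.00966.
CI: 0.0321 ± 0.00966 → (0.022, 0.042).
With 95% confidence, each one-unit increase in fertilizer application rate is associated with a change of between 0.022 and 0.042 tonnes/ha in crop yield.

(0.022, 0.042)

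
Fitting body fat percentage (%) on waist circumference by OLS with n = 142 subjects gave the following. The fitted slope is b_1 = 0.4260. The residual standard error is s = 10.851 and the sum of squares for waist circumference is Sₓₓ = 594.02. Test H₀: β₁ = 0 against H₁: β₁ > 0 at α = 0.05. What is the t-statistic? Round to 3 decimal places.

t = 0.957

SE(b_1) = s/√Sₓₓ = 10.851/√594.02 = 0.445214.
t = 0.4260 / 0.445214 = 0.957.
df = n − 2 = 140.
One-sided p ≈ 0.1701, which is ≥ 0.05, so fail to reject H₀.
The data do not give significant evidence that the true slope on waist circumference is positive.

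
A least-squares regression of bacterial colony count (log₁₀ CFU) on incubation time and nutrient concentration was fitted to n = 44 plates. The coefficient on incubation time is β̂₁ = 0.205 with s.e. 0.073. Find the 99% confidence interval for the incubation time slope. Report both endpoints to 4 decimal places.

(0.0078, 0.4022)

df = n − k − 1 = 44 − 2 − 1 = 41.
t* = t_{0.005, 41} = 2.701181.
Margin = t* × SE = 2.701181 × 0.073 = 0.197186.
CI: 0.205 ± 0.197186 → (0.0078, 0.4022).
With 99% confidence, each one-unit increase in incubation time is associated with a change of between 0.0078 and 0.4022 log₁₀ CFU in bacterial colony count, holding the other predictors fixed.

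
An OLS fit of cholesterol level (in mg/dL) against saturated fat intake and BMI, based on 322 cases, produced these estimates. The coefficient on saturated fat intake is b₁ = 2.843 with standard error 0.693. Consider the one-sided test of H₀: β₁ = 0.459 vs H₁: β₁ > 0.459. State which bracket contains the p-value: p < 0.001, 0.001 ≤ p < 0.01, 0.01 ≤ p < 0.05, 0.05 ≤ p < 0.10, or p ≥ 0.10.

p < 0.001

t = (2.843 − 0.459) / 0.693 = 3.440.
df = n − k − 1 = 322 − 2 − 1 = 319.
One-sided p = P(T_{319} > t) ≈ 0.0003.
So p < 0.001.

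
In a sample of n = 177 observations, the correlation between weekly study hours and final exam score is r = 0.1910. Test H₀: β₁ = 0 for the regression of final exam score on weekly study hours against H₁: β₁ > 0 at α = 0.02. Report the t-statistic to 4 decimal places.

t = r·√(n − 2)/√(1 − r²) = 0.1910·√175/√0.963519 = 2.5741.
df = n − 2 = 175.
One-sided p ≈ 0.0054, which is < 0.02, so reject H₀.
There is evidence of a linear association between weekly study hours and final exam score.

t = 2.5741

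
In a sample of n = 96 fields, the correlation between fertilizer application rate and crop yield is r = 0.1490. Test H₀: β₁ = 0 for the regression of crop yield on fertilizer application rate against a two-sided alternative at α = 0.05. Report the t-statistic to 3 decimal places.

t = r·√(n − 2)/√(1 − r²) = 0.1490·√94/√0.977799 = 1.461.
df = n − 2 = 94.
Two-sided p ≈ 0.1474, which is ≥ 0.05, so fail to reject H₀.
The data do not give significant evidence of a linear association between fertilizer application rate and crop yield.

t = 1.461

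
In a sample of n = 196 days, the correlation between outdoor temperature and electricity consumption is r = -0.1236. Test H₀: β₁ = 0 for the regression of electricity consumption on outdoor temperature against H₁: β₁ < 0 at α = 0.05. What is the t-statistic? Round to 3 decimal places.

t = r·√(n − 2)/√(1 − r²) = -0.1236·√194/√0.984723 = -1.735.
df = n − 2 = 194.
One-sided p ≈ 0.0422, which is < 0.05, so reject H₀.
There is evidence of a linear association between outdoor temperature and electricity consumption.

t = -1.735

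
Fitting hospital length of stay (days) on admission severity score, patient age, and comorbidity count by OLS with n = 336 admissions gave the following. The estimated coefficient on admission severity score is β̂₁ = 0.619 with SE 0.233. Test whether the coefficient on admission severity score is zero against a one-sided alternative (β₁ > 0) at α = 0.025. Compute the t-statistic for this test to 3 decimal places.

t = 2.657

H₀: β₁ = 0 vs H₁: β₁ > 0.
t = (β̂₁ − β₁⁰)/SE = 0.619 / 0.233 = 2.657.
df = n − k − 1 = 336 − 3 − 1 = 332.
One-sided p ≈ 0.0041, which is < 0.025, so reject H₀.
There is evidence that the true slope on admission severity score is positive, holding the other predictors fixed.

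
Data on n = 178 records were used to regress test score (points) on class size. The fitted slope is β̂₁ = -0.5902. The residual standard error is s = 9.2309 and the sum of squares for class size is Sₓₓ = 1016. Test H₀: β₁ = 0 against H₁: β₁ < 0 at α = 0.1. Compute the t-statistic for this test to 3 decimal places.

SE(β̂₁) = s/√Sₓₓ = 9.2309/√1016 = 0.289599.
t = -0.5902 / 0.289599 = -2.038.
df = n − 2 = 176.
One-sided p ≈ 0.0215, which is < 0.1, so reject H₀.
There is evidence that the true slope on class size is negative.

t = -2.038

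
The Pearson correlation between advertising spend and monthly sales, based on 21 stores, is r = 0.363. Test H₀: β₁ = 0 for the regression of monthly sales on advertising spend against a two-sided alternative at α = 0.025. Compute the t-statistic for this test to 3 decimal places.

t = 1.698

t = r·√(n − 2)/√(1 − r²) = 0.363·√19/√0.868231 = 1.698.
df = n − 2 = 19.
Two-sided p ≈ 0.1058, which is ≥ 0.025, so fail to reject H₀.
The data do not give significant evidence of a linear association between advertising spend and monthly sales.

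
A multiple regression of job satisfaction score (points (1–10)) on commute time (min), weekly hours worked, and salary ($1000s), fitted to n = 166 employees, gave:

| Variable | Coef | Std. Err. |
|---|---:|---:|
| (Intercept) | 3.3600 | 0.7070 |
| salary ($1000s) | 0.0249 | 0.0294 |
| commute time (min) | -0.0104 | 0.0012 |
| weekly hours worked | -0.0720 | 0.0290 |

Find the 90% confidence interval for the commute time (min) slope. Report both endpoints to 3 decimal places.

(-0.012, -0.008)

Read off: b = -0.0104, SE = 0.0012 for commute time (min).
df = n − k − 1 = 166 − 3 − 1 = 162.
t* = t_{0.05, 162} = 1.654314.
Margin = t* × SE = 1.654314 × 0.0012 = 0.00199.
CI: -0.0104 ± 0.00199 → (-0.012, -0.008).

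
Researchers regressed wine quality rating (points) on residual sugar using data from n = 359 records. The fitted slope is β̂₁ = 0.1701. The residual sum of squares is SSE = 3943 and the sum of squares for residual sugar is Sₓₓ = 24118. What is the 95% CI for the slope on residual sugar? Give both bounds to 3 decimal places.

(0.128, 0.212)

MSE = SSE/(n − 2) = 3943/357 = 11.0448.
SE(β̂₁) = √(MSE/Sₓₓ) = √(11.0448/24118) = 0.0213997.
df = n − 2 = 357.
t* = t_{0.025, 357} = 1.966631.
Margin = t* × SE = 1.966631 × 0.0213997 = 0.04209.
CI: 0.1701 ± 0.04209 → (0.128, 0.212).
With 95% confidence, each one-unit increase in residual sugar is associated with a change of between 0.128 and 0.212 points in wine quality rating.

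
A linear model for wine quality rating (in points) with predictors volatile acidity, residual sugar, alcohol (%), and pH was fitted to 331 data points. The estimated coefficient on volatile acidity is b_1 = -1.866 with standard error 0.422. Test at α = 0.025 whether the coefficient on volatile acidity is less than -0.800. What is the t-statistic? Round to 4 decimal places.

t = -2.5261

H₀: β₁ = -0.800 vs H₁: β₁ < -0.800.
t = (b_1 − β₁⁰)/SE = (-1.866 − (-0.800)) / 0.422 = -2.5261.
df = n − k − 1 = 331 − 4 − 1 = 326.
One-sided p ≈ 0.0060, which is < 0.025, so reject H₀.
There is evidence that the true slope on volatile acidity is below -0.800 points per unit, holding the other predictors fixed.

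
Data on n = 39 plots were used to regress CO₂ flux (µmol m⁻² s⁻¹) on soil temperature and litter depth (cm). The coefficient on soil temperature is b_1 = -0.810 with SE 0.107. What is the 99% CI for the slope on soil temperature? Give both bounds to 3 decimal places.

(-1.101, -0.519)

df = n − k − 1 = 39 − 2 − 1 = 36.
t* = t_{0.005, 36} = 2.719485.
Margin = t* × SE = 2.719485 × 0.107 = 0.29098.
CI: -0.810 ± 0.29098 → (-1.101, -0.519).
With 99% confidence, each one-unit increase in soil temperature is associated with a change of between -1.101 and -0.519 µmol m⁻² s⁻¹ in CO₂ flux, holding the other predictors fixed.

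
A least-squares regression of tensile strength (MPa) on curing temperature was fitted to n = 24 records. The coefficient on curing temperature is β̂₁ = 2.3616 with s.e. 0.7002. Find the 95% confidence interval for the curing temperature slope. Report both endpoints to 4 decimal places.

(0.9095, 3.8137)

df = n − 2 = 24 − 2 = 22.
t* = t_{0.025, 22} = 2.073873.
Margin = t* × SE = 2.073873 × 0.7002 = 1.452126.
CI: 2.3616 ± 1.452126 → (0.9095, 3.8137).
With 95% confidence, each one-unit increase in curing temperature is associated with a change of between 0.9095 and 3.8137 MPa in tensile strength.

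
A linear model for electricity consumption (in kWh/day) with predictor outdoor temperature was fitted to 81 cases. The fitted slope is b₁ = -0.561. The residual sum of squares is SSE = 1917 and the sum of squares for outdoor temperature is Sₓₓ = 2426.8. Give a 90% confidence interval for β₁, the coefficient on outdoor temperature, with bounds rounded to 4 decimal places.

MSE = SSE/(n − 2) = 1917/79 = 24.2658.
SE(b₁) = √(MSE/Sₓₓ) = √(24.2658/2426.8) = 0.0999955.
df = n − 2 = 79.
t* = t_{0.05, 79} = 1.664371.
Margin = t* × SE = 1.664371 × 0.0999955 = 0.166430.
CI: -0.561 ± 0.166430 → (-0.7274, -0.3946).
With 90% confidence, each one-unit increase in outdoor temperature is associated with a change of between -0.7274 and -0.3946 kWh/day in electricity consumption.

(-0.7274, -0.3946)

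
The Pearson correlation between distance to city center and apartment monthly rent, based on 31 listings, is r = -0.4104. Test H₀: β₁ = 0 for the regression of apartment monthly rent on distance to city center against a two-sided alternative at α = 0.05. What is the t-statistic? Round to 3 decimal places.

t = r·√(n − 2)/√(1 − r²) = -0.4104·√29/√0.831572 = -2.424.
df = n − 2 = 29.
Two-sided p ≈ 0.0218, which is < 0.05, so reject H₀.
There is evidence of a linear association between distance to city center and apartment monthly rent.

t = -2.424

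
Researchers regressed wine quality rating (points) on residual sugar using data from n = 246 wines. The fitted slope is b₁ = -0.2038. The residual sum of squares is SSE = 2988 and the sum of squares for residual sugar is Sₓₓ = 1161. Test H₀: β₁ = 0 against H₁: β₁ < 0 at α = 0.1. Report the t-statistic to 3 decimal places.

MSE = SSE/(n − 2) = 2988/244 = 12.2459.
SE(b₁) = √(MSE/Sₓₓ) = √(12.2459/1161) = 0.102702.
t = -0.2038 / 0.102702 = -1.984.
df = n − 2 = 244.
One-sided p ≈ 0.0242, which is < 0.1, so reject H₀.
There is evidence that the true slope on residual sugar is negative.

t = -1.984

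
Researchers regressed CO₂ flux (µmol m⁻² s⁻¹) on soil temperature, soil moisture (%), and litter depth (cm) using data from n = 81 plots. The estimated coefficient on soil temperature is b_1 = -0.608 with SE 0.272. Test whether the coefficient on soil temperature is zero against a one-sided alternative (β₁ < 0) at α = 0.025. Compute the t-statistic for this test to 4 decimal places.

H₀: β₁ = 0 vs H₁: β₁ < 0.
t = (b_1 − β₁⁰)/SE = -0.608 / 0.272 = -2.2353.
df = n − k − 1 = 81 − 3 − 1 = 77.
One-sided p ≈ 0.0141, which is < 0.025, so reject H₀.
There is evidence that the true slope on soil temperature is negative, holding the other predictors fixed.

t = -2.2353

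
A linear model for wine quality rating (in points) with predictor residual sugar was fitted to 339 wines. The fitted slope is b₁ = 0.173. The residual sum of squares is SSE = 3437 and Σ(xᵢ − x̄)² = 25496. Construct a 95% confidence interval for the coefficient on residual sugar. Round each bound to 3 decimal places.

(0.134, 0.212)

MSE = SSE/(n − 2) = 3437/337 = 10.1988.
SE(b₁) = √(MSE/Sₓₓ) = √(10.1988/25496) = 0.0200004.
df = n − 2 = 337.
t* = t_{0.025, 337} = 1.967028.
Margin = t* × SE = 1.967028 × 0.0200004 = 0.03934.
CI: 0.173 ± 0.03934 → (0.134, 0.212).
With 95% confidence, each one-unit increase in residual sugar is associated with a change of between 0.134 and 0.212 points in wine quality rating.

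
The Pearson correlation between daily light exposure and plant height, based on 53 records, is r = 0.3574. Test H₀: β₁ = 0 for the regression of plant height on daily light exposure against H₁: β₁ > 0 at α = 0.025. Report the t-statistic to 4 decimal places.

t = 2.7328

t = r·√(n − 2)/√(1 − r²) = 0.3574·√51/√0.872265 = 2.7328.
df = n − 2 = 51.
One-sided p ≈ 0.0043, which is < 0.025, so reject H₀.
There is evidence of a linear association between daily light exposure and plant height.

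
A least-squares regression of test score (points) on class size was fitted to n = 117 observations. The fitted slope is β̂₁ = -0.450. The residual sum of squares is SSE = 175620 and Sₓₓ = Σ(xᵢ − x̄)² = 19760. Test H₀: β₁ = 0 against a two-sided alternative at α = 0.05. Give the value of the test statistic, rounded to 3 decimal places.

t = -1.619

MSE = SSE/(n − 2) = 175620/115 = 1527.13.
SE(β̂₁) = √(MSE/Sₓₓ) = √(1527.13/19760) = 0.278.
t = -0.450 / 0.278 = -1.619.
df = n − 2 = 115.
Two-sided p ≈ 0.1082, which is ≥ 0.05, so fail to reject H₀.
The data do not give significant evidence of an association between class size and test score.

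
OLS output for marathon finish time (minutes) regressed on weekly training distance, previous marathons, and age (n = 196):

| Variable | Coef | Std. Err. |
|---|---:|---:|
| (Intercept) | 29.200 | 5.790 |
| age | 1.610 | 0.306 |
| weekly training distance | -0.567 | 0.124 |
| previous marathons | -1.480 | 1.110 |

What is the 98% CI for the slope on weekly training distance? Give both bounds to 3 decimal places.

(-0.858, -0.276)

Read off: b = -0.567, SE = 0.124 for weekly training distance.
df = n − k − 1 = 196 − 3 − 1 = 192.
t* = t_{0.01, 192} = 2.345926.
Margin = t* × SE = 2.345926 × 0.124 = 0.29089.
CI: -0.567 ± 0.29089 → (-0.858, -0.276).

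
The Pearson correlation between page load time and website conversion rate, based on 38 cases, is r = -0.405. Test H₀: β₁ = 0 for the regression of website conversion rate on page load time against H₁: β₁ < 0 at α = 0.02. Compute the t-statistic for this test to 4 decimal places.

t = r·√(n − 2)/√(1 − r²) = -0.405·√36/√0.835975 = -2.6577.
df = n − 2 = 36.
One-sided p ≈ 0.0058, which is < 0.02, so reject H₀.
There is evidence of a linear association between page load time and website conversion rate.

t = -2.6577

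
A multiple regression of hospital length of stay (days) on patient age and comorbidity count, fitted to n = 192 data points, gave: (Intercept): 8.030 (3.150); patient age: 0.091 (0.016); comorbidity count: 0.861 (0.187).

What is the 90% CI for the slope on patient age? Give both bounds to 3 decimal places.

(0.065, 0.117)

Read off: b = 0.091, SE = 0.016 for patient age.
df = n − k − 1 = 192 − 2 − 1 = 189.
t* = t_{0.05, 189} = 1.652956.
Margin = t* × SE = 1.652956 × 0.016 = 0.02645.
CI: 0.091 ± 0.02645 → (0.065, 0.117).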